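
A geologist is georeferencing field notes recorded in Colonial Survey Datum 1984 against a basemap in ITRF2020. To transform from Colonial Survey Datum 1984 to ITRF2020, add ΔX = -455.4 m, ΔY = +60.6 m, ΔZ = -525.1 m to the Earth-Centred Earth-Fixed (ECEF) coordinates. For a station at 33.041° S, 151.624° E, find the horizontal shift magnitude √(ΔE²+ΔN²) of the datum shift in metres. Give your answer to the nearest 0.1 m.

262.8 m

The local east axis at (φ, λ) is (−sin λ, cos λ, 0), so ΔE = −sin(151.624°)·(-455.4) + cos(151.624°)·60.6 = 163.11 m.
The local north axis is (−sin φ cos λ, −sin φ sin λ, cos φ), giving ΔN = 218.468 + 15.703 − 440.181 = -206.01 m.
Horizontal magnitude = √(ΔE² + ΔN²) = √(163.11² + (-206.01)²) = 262.77 m.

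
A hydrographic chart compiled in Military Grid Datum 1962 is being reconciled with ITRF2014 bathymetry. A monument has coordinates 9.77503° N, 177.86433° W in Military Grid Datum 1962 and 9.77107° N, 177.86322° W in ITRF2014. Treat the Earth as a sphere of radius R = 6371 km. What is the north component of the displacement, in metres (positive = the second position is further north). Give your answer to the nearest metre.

Δφ = 9.77107° − 9.77503° = -0.00396°; Δλ = -177.86322° − -177.86433° = +0.00111°.
1° along a meridian = πR/180 = 111195 m.
ΔN = Δφ × 111195 = -440.3 m; ΔE = Δλ × 111195 × cos(9.77503°) = +0.00111 × 111195 × 0.985482 = 121.6 m.

ΔN = -440 m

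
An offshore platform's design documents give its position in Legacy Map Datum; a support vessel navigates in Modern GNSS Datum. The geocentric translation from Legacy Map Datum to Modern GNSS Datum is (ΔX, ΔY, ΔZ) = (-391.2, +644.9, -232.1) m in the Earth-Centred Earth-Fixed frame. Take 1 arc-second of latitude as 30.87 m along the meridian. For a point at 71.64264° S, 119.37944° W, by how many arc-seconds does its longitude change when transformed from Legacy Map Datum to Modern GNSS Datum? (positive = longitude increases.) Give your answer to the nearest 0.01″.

sin φ = -0.949111, cos φ = 0.314943, sin λ = -0.871390, cos λ = -0.490591.
East component: ΔE = −sin λ·ΔX + cos λ·ΔY = −(-0.871390)(-391.2) + (-0.490591)(644.9) = -657.27 m.
1° of latitude spans 3600 × 30.87 = 111132 m; at latitude φ, 1° of longitude spans that × cos φ = 35000.2 m, so Δλ = -657.27 / 35000.2 × 3600 = -67.604″.

Δλ = -67.60″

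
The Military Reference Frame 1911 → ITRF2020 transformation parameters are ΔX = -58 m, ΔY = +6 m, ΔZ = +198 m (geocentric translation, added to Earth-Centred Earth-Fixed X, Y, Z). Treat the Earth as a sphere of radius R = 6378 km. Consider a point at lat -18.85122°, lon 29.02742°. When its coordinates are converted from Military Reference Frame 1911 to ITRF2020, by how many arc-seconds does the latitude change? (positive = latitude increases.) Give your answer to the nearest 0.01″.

Δφ = 5.56″

sin φ = -0.323112, cos φ = 0.946361, sin λ = 0.485228, cos λ = 0.874388.
North component: ΔN = −sin φ cos λ·ΔX − sin φ sin λ·ΔY + cos φ·ΔZ = −(-0.323112)(0.874388)(-58) − (-0.323112)(0.485228)(6) + (0.946361)(198) = 171.93 m.
1° of latitude spans πR/180 = 111317 m, so Δφ = 171.93 / 111317 × 3600 = 5.560″.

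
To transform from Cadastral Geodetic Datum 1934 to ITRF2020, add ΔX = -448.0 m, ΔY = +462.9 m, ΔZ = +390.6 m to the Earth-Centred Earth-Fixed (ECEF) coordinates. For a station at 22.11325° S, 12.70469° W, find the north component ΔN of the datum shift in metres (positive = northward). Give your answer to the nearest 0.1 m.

ΔN = 159.0 m

At φ = -22.11325°, λ = -12.70469°: sin φ = -0.376439, cos φ = 0.926442, sin λ = -0.219926, cos λ = 0.975517.
ΔN = −sin φ cos λ·ΔX − sin φ sin λ·ΔY + cos φ·ΔZ = −(-0.376439)(0.975517)(-448.0) − (-0.376439)(-0.219926)(462.9) + (0.926442)(390.6) = 159.03 m.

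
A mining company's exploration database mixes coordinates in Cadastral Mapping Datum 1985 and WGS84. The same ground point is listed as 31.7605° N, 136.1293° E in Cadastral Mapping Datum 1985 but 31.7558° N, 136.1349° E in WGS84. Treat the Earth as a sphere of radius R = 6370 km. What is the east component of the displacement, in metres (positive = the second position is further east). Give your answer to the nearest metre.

ΔE = 529 m

Δφ = 31.7558° − 31.7605° = -0.0047°; Δλ = 136.1349° − 136.1293° = +0.0056°.
1° along a meridian = πR/180 = 111177 m.
ΔN = Δφ × 111177 = -522.5 m; ΔE = Δλ × 111177 × cos(31.7605°) = +0.0056 × 111177 × 0.850256 = 529.4 m.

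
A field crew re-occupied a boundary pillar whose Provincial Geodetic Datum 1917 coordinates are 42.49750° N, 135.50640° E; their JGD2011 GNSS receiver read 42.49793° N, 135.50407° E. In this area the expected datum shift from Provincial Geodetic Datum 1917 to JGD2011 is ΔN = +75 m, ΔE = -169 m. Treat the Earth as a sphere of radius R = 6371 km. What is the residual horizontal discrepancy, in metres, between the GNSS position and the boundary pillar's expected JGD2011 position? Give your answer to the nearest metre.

35 m

Observed coordinate differences: Δφ = +0.00043°, Δλ = -0.00233°.
Converting to metres (1° lat = 111195 m, cos φ = 0.737307): observed ΔN = 47.8 m, observed ΔE = -191.0 m.
Subtracting the expected shift leaves a residual of 47.8 − (75) = -27.2 m north and -191.0 − (-169) = -22.0 m east.
Residual distance = √((-27.2)² + (-22.0)²) = 35.0 m.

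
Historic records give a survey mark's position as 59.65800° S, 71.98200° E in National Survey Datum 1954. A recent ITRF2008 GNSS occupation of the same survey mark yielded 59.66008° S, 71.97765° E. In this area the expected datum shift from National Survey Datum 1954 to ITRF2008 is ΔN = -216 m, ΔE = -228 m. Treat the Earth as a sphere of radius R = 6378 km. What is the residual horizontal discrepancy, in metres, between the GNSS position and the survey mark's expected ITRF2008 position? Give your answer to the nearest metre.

23 m

Observed coordinate differences: Δφ = -0.00208°, Δλ = -0.00435°.
Converting to metres (1° lat = 111317 m, cos φ = 0.505160): observed ΔN = -231.5 m, observed ΔE = -244.6 m.
Subtracting the expected shift leaves a residual of -231.5 − (-216) = -15.5 m north and -244.6 − (-228) = -16.6 m east.
Residual distance = √((-15.5)² + (-16.6)²) = 22.7 m.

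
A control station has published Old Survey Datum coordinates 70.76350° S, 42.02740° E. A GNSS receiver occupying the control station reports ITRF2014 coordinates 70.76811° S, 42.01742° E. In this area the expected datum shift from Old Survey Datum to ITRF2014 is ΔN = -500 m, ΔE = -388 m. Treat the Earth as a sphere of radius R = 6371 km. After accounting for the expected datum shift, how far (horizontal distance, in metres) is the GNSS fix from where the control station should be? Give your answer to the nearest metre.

Observed coordinate differences: Δφ = -0.00461°, Δλ = -0.00998°.
Converting to metres (1° lat = 111195 m, cos φ = 0.329468): observed ΔN = -512.6 m, observed ΔE = -365.6 m.
Subtracting the expected shift leaves a residual of -512.6 − (-500) = -12.6 m north and -365.6 − (-388) = 22.4 m east.
Residual distance = √((-12.6)² + 22.4²) = 25.7 m.

26 m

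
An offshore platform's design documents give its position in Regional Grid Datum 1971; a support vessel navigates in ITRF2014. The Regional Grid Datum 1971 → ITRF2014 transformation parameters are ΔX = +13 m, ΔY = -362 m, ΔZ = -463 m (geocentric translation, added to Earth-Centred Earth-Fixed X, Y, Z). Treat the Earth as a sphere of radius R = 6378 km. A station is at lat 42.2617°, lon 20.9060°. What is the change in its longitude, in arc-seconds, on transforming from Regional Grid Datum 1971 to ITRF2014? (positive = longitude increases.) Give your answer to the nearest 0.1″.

Δλ = -15.0″

sin φ = 0.672518, cos φ = 0.740081, sin λ = 0.356836, cos λ = 0.934167.
East component: ΔE = −sin λ·ΔX + cos λ·ΔY = −(0.356836)(13) + (0.934167)(-362) = -342.81 m.
1° of latitude spans πR/180 = 111317 m; at latitude φ, 1° of longitude spans that × cos φ = 82383.6 m, so Δλ = -342.81 / 82383.6 × 3600 = -14.980″.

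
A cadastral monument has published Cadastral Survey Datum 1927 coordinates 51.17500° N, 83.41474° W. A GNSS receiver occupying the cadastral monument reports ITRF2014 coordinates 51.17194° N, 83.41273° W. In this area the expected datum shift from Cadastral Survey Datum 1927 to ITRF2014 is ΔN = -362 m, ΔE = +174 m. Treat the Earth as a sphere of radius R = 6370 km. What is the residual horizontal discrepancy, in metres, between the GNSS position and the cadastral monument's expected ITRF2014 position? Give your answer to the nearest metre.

Observed coordinate differences: Δφ = -0.00306°, Δλ = +0.00201°.
Converting to metres (1° lat = 111177 m, cos φ = 0.626944): observed ΔN = -340.2 m, observed ΔE = 140.1 m.
Subtracting the expected shift leaves a residual of -340.2 − (-362) = 21.8 m north and 140.1 − (174) = -33.9 m east.
Residual distance = √(21.8² + (-33.9)²) = 40.3 m.

40 m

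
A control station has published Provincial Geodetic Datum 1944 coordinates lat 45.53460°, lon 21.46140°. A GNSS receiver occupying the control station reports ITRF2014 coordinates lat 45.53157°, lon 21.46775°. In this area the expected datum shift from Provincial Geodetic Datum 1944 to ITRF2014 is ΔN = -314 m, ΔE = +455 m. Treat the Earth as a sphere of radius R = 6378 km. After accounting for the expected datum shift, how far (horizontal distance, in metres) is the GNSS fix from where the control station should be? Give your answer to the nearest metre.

Observed coordinate differences: Δφ = -0.00303°, Δλ = +0.00635°.
Converting to metres (1° lat = 111317 m, cos φ = 0.700478): observed ΔN = -337.3 m, observed ΔE = 495.1 m.
Subtracting the expected shift leaves a residual of -337.3 − (-314) = -23.3 m north and 495.1 − (455) = 40.1 m east.
Residual distance = √((-23.3)² + 40.1²) = 46.4 m.

46 m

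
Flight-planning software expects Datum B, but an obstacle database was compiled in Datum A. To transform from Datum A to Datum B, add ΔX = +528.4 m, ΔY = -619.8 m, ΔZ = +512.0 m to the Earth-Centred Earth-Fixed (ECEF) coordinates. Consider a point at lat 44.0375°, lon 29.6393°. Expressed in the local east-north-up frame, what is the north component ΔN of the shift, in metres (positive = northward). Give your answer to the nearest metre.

ΔN = 262 m

The local north axis is (−sin φ cos λ, −sin φ sin λ, cos φ), giving ΔN = -319.246 + 213.067 + 368.069 = 261.89 m.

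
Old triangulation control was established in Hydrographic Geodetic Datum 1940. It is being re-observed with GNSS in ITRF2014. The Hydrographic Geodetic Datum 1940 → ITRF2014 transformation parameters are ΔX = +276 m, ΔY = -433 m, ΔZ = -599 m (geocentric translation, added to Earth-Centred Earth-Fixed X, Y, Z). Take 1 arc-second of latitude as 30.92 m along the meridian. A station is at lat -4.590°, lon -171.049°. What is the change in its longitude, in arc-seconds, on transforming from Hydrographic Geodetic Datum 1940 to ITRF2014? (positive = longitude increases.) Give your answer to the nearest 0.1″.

sin φ = -0.080025, cos φ = 0.996793, sin λ = -0.155590, cos λ = -0.987822.
East component: ΔE = −sin λ·ΔX + cos λ·ΔY = −(-0.155590)(276) + (-0.987822)(-433) = 470.67 m.
1° of latitude spans 3600 × 30.92 = 111312 m; at latitude φ, 1° of longitude spans that × cos φ = 110955.0 m, so Δλ = 470.67 / 110955.0 × 3600 = 15.271″.

Δλ = 15.3″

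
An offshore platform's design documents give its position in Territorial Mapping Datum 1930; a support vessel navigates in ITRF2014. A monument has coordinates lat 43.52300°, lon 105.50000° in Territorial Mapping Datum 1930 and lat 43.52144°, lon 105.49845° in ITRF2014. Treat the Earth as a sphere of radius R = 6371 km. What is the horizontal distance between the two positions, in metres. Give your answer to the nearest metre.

Δφ = 43.52144° − 43.52300° = -0.00156°; Δλ = 105.49845° − 105.50000° = -0.00155°.
1° along a meridian = πR/180 = 111195 m.
ΔN = Δφ × 111195 = -173.5 m; ΔE = Δλ × 111195 × cos(43.52300°) = -0.00155 × 111195 × 0.725098 = -125.0 m.
Distance = √(ΔE² + ΔN²) = √((-125.0)² + (-173.5)²) = 213.8 m.

214 m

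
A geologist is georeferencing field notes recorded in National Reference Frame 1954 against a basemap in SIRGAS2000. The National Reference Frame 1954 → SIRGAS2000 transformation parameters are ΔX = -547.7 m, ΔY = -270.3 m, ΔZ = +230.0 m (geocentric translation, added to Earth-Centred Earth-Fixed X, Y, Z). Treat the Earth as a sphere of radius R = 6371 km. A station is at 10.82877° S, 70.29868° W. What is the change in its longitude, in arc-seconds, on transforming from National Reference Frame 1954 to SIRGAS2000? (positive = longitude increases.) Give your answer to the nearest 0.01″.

Δλ = -20.00″

sin φ = -0.187875, cos φ = 0.982193, sin λ = -0.941463, cos λ = 0.337117.
East component: ΔE = −sin λ·ΔX + cos λ·ΔY = −(-0.941463)(-547.7) + (0.337117)(-270.3) = -606.76 m.
1° of latitude spans πR/180 = 111195 m; at latitude φ, 1° of longitude spans that × cos φ = 109214.9 m, so Δλ = -606.76 / 109214.9 × 3600 = -20.000″.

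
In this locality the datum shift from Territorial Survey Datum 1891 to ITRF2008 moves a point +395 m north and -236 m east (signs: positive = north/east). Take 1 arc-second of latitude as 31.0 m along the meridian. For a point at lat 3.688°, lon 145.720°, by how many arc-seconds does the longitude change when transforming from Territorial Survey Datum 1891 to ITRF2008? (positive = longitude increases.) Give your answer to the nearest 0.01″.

Δλ = -7.63″

At latitude 3.688°, cos φ = 0.997929.
1″ of longitude at this latitude = 31.00 × cos φ = 30.9358 m, so Δλ = -236.0 / 30.9358 = -7.629″.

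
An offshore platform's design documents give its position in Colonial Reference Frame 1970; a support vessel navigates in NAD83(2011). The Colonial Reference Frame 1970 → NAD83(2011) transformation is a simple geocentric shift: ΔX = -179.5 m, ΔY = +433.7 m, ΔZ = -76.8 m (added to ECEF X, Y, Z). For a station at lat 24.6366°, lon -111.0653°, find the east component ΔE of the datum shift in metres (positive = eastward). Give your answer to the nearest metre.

At φ = 24.6366°, λ = -111.0653°: sin φ = 0.416862, cos φ = 0.908970, sin λ = -0.933171, cos λ = -0.359432.
ΔE = −sin λ·ΔX + cos λ·ΔY = −(-0.933171)·(-179.5) + (-0.359432)·(433.7) = -323.39 m.

ΔE = -323 m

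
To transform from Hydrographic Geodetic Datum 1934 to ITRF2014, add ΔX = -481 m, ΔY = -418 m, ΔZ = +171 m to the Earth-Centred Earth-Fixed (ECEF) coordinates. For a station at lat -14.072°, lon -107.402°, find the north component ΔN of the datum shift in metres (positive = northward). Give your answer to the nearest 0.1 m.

The local north axis is (−sin φ cos λ, −sin φ sin λ, cos φ), giving ΔN = 34.977 + 96.981 + 165.868 = 297.83 m.

ΔN = 297.8 m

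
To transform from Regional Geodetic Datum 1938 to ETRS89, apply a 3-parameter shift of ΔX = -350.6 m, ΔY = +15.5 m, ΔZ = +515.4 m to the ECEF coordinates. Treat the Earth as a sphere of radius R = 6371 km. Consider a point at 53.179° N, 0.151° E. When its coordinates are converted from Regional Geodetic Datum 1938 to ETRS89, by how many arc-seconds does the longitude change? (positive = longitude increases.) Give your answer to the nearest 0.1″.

Δλ = 0.9″

sin φ = 0.800512, cos φ = 0.599317, sin λ = 0.002635, cos λ = 0.999997.
East component: ΔE = −sin λ·ΔX + cos λ·ΔY = −(0.002635)(-350.6) + (0.999997)(15.5) = 16.42 m.
1° of latitude spans πR/180 = 111195 m; at latitude φ, 1° of longitude spans that × cos φ = 66641.0 m, so Δλ = 16.42 / 66641.0 × 3600 = 0.887″.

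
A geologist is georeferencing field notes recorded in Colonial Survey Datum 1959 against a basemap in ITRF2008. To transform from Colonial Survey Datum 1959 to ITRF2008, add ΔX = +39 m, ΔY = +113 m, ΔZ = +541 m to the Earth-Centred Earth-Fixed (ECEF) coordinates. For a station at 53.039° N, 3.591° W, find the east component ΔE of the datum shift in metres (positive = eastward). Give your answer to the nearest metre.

ΔE = 115 m

The local east axis at (φ, λ) is (−sin λ, cos λ, 0), so ΔE = −sin(-3.591°)·39 + cos(-3.591°)·113 = 115.22 m.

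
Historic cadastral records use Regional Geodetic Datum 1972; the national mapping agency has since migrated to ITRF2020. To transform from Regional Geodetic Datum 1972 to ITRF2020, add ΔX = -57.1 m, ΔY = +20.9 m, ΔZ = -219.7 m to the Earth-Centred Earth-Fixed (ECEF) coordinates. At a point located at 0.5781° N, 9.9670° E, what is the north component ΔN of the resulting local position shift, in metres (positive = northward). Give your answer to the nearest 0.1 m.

ΔN = -219.2 m

At φ = 0.5781°, λ = 9.9670°: sin φ = 0.010090, cos φ = 0.999949, sin λ = 0.173081, cos λ = 0.984908.
ΔN = −sin φ cos λ·ΔX − sin φ sin λ·ΔY + cos φ·ΔZ = −(0.010090)(0.984908)(-57.1) − (0.010090)(0.173081)(20.9) + (0.999949)(-219.7) = -219.16 m.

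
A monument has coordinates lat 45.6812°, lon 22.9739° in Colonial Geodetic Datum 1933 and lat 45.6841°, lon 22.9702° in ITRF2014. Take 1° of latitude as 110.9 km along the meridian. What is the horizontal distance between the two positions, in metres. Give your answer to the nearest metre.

431 m

Δφ = 45.6841° − 45.6812° = +0.0029°; Δλ = 22.9702° − 22.9739° = -0.0037°.
ΔN = Δφ × 110900 = 321.6 m; ΔE = Δλ × 110900 × cos(45.6812°) = -0.0037 × 110900 × 0.698650 = -286.7 m.
Distance = √(ΔE² + ΔN²) = √((-286.7)² + 321.6²) = 430.8 m.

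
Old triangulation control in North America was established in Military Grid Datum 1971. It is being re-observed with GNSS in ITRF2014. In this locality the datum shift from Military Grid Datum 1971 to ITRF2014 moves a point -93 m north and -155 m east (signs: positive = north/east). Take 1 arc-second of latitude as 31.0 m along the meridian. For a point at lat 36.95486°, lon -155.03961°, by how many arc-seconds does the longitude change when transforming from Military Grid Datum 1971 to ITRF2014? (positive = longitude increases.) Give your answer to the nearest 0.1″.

At latitude 36.95486°, cos φ = 0.799109.
1″ of longitude at this latitude = 31.00 × cos φ = 24.7724 m, so Δλ = -155.0 / 24.7724 = -6.257″.

Δλ = -6.3″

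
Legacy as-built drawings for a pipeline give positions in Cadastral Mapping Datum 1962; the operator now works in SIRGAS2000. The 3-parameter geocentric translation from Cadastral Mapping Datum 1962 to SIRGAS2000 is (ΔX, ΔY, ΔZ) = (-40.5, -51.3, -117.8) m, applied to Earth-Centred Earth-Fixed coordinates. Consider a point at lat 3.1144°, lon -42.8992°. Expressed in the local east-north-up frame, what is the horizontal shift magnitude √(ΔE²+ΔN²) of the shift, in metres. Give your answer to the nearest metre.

The local east axis at (φ, λ) is (−sin λ, cos λ, 0), so ΔE = −sin(-42.8992°)·(-40.5) + cos(-42.8992°)·(-51.3) = -65.15 m.
The local north axis is (−sin φ cos λ, −sin φ sin λ, cos φ), giving ΔN = 1.612 − 1.897 − 117.626 = -117.91 m.
Horizontal magnitude = √(ΔE² + ΔN²) = √((-65.15)² + (-117.91)²) = 134.71 m.

135 m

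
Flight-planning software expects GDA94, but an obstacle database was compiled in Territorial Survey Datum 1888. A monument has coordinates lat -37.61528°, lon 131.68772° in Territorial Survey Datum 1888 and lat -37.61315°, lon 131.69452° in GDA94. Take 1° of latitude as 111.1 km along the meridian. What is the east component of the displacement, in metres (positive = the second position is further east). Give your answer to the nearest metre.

Δφ = -37.61315° − -37.61528° = +0.00213°; Δλ = 131.69452° − 131.68772° = +0.00680°.
ΔN = Δφ × 111100 = 236.6 m; ΔE = Δλ × 111100 × cos(-37.61528°) = +0.00680 × 111100 × 0.792127 = 598.4 m.

ΔE = 598 m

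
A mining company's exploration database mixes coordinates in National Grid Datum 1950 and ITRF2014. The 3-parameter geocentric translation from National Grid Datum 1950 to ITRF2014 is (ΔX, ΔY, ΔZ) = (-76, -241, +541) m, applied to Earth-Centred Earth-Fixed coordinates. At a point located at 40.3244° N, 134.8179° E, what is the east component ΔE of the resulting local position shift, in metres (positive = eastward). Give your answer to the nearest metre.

At φ = 40.3244°, λ = 134.8179°: sin φ = 0.647115, cos φ = 0.762393, sin λ = 0.709351, cos λ = -0.704856.
ΔE = −sin λ·ΔX + cos λ·ΔY = −(0.709351)·(-76) + (-0.704856)·(-241) = 223.78 m.

ΔE = 224 m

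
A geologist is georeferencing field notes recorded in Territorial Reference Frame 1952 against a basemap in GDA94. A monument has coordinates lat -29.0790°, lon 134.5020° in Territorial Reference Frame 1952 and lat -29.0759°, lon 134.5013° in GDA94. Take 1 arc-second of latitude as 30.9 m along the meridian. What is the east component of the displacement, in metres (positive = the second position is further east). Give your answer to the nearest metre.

ΔE = -68 m

Δφ = -29.0759° − -29.0790° = +0.0031°; Δλ = 134.5013° − 134.5020° = -0.0007°.
1° of latitude = 3600 × 30.90 = 111240 m.
ΔN = Δφ × 111240 = 344.8 m; ΔE = Δλ × 111240 × cos(-29.0790°) = -0.0007 × 111240 × 0.873950 = -68.1 m.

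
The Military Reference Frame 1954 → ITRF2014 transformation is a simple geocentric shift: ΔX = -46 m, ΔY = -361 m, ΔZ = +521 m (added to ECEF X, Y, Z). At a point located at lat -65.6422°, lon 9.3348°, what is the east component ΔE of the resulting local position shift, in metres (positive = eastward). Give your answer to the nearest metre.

At φ = -65.6422°, λ = 9.3348°: sin φ = -0.910988, cos φ = 0.412434, sin λ = 0.162203, cos λ = 0.986757.
ΔE = −sin λ·ΔX + cos λ·ΔY = −(0.162203)·(-46) + (0.986757)·(-361) = -348.76 m.

ΔE = -349 m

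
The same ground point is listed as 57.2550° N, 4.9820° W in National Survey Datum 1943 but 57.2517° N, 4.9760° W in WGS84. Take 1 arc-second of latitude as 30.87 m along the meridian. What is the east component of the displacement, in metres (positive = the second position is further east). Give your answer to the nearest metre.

Δφ = 57.2517° − 57.2550° = -0.0033°; Δλ = -4.9760° − -4.9820° = +0.0060°.
1° of latitude = 3600 × 30.87 = 111132 m.
ΔN = Δφ × 111132 = -366.7 m; ΔE = Δλ × 111132 × cos(57.2550°) = +0.0060 × 111132 × 0.540901 = 360.7 m.

ΔE = 361 m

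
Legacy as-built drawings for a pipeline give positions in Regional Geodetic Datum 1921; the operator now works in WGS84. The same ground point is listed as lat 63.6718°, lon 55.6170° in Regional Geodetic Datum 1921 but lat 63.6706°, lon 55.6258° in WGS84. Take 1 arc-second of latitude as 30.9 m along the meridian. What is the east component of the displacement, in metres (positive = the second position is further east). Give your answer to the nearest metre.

ΔE = 434 m

Δφ = 63.6706° − 63.6718° = -0.0012°; Δλ = 55.6258° − 55.6170° = +0.0088°.
1° of latitude = 3600 × 30.90 = 111240 m.
ΔN = Δφ × 111240 = -133.5 m; ΔE = Δλ × 111240 × cos(63.6718°) = +0.0088 × 111240 × 0.443512 = 434.2 m.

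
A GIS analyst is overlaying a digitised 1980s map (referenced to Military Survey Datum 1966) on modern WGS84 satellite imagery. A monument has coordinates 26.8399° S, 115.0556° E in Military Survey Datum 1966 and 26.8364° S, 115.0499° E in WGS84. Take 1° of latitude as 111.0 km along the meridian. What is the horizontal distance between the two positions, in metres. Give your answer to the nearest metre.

685 m

Δφ = -26.8364° − -26.8399° = +0.0035°; Δλ = 115.0499° − 115.0556° = -0.0057°.
ΔN = Δφ × 111000 = 388.5 m; ΔE = Δλ × 111000 × cos(-26.8399°) = -0.0057 × 111000 × 0.892272 = -564.5 m.
Distance = √(ΔE² + ΔN²) = √((-564.5)² + 388.5²) = 685.3 m.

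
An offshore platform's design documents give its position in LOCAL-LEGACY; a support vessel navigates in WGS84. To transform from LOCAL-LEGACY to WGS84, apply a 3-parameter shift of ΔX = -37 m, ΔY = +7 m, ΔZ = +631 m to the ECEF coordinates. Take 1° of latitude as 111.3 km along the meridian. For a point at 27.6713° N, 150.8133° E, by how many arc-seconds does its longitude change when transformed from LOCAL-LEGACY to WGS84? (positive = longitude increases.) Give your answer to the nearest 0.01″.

sin φ = 0.464398, cos φ = 0.885626, sin λ = 0.487657, cos λ = -0.873035.
East component: ΔE = −sin λ·ΔX + cos λ·ΔY = −(0.487657)(-37) + (-0.873035)(7) = 11.93 m.
1° of latitude spans 111300 m; at latitude φ, 1° of longitude spans that × cos φ = 98570.2 m, so Δλ = 11.93 / 98570.2 × 3600 = 0.436″.

Δλ = 0.44″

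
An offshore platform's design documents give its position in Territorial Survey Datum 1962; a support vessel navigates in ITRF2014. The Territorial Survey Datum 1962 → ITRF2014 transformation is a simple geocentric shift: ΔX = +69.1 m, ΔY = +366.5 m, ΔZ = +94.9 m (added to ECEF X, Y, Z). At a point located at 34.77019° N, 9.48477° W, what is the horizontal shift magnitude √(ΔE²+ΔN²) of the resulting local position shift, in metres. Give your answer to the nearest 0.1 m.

At φ = 34.77019°, λ = -9.48477°: sin φ = 0.570286, cos φ = 0.821446, sin λ = -0.164785, cos λ = 0.986329.
ΔE = −sin λ·ΔX + cos λ·ΔY = −(-0.164785)·(69.1) + (0.986329)·(366.5) = 372.88 m.
ΔN = −sin φ cos λ·ΔX − sin φ sin λ·ΔY + cos φ·ΔZ = −(0.570286)(0.986329)(69.1) − (0.570286)(-0.164785)(366.5) + (0.821446)(94.9) = 73.53 m.
Horizontal magnitude = √(ΔE² + ΔN²) = √(372.88² + 73.53²) = 380.06 m.

380.1 m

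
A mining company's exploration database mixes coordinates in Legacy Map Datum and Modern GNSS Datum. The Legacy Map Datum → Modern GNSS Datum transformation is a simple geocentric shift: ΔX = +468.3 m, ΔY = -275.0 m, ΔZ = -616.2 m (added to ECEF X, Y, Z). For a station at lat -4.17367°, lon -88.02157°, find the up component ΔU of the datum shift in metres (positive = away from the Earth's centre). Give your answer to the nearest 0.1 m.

ΔU = 335.1 m

At φ = -4.17367°, λ = -88.02157°: sin φ = -0.072780, cos φ = 0.997348, sin λ = -0.999404, cos λ = 0.034523.
ΔU = cos φ cos λ·ΔX + cos φ sin λ·ΔY + sin φ·ΔZ = (0.997348)(0.034523)(468.3) + (0.997348)(-0.999404)(-275.0) + (-0.072780)(-616.2) = 335.08 m.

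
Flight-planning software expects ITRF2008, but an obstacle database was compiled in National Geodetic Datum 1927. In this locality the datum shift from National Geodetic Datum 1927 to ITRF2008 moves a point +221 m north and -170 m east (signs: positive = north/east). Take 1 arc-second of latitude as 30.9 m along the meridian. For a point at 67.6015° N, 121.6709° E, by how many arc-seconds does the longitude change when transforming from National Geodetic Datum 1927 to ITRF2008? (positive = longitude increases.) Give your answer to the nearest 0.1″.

At latitude 67.6015°, cos φ = 0.381046.
1″ of longitude at this latitude = 30.90 × cos φ = 11.7743 m, so Δλ = -170.0 / 11.7743 = -14.438″.

Δλ = -14.4″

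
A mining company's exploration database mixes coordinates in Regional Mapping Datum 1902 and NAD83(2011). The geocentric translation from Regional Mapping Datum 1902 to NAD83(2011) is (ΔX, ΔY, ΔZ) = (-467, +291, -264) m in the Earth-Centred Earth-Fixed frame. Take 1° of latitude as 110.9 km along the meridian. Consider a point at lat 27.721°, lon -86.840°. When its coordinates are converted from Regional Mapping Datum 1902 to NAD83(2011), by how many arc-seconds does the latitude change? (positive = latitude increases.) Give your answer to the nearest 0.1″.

sin φ = 0.465167, cos φ = 0.885223, sin λ = -0.998479, cos λ = 0.055124.
North component: ΔN = −sin φ cos λ·ΔX − sin φ sin λ·ΔY + cos φ·ΔZ = −(0.465167)(0.055124)(-467) − (0.465167)(-0.998479)(291) + (0.885223)(-264) = -86.57 m.
1° of latitude spans 110900 m, so Δφ = -86.57 / 110900 × 3600 = -2.810″.

Δφ = -2.8″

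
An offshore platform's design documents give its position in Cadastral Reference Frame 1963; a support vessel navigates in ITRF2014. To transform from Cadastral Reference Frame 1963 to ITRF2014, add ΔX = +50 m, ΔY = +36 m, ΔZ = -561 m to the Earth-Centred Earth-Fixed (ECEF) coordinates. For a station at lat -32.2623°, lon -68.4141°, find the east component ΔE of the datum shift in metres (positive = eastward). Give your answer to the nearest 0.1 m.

ΔE = 59.7 m

At φ = -32.2623°, λ = -68.4141°: sin φ = -0.533796, cos φ = 0.845613, sin λ = -0.929867, cos λ = 0.367896.
ΔE = −sin λ·ΔX + cos λ·ΔY = −(-0.929867)·(50) + (0.367896)·(36) = 59.74 m.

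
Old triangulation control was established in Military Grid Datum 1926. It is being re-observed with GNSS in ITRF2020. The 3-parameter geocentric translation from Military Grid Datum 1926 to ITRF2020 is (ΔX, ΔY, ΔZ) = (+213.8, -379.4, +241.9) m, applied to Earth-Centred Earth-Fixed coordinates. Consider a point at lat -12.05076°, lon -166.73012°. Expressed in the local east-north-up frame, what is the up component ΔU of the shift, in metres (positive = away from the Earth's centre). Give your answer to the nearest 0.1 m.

At φ = -12.05076°, λ = -166.73012°: sin φ = -0.208778, cos φ = 0.977963, sin λ = -0.229538, cos λ = -0.973300.
ΔU = cos φ cos λ·ΔX + cos φ sin λ·ΔY + sin φ·ΔZ = (0.977963)(-0.973300)(213.8) + (0.977963)(-0.229538)(-379.4) + (-0.208778)(241.9) = -168.84 m.

ΔU = -168.8 m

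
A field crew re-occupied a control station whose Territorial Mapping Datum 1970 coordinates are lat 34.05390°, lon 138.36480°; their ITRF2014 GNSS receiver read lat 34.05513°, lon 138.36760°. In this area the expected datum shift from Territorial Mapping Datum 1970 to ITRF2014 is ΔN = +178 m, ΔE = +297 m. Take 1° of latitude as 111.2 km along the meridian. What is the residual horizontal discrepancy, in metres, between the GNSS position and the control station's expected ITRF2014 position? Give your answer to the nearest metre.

57 m

Observed coordinate differences: Δφ = +0.00123°, Δλ = +0.00280°.
Converting to metres (1° lat = 111200 m, cos φ = 0.828511): observed ΔN = 136.8 m, observed ΔE = 258.0 m.
Subtracting the expected shift leaves a residual of 136.8 − (178) = -41.2 m north and 258.0 − (297) = -39.0 m east.
Residual distance = √((-41.2)² + (-39.0)²) = 56.8 m.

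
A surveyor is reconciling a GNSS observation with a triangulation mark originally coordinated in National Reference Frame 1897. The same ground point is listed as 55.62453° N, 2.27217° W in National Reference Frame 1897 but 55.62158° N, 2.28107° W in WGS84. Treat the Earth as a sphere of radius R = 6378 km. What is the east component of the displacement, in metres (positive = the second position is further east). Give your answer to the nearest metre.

Δφ = 55.62158° − 55.62453° = -0.00295°; Δλ = -2.28107° − -2.27217° = -0.00890°.
1° along a meridian = πR/180 = 111317 m.
ΔN = Δφ × 111317 = -328.4 m; ΔE = Δλ × 111317 × cos(55.62453°) = -0.00890 × 111317 × 0.564614 = -559.4 m.

ΔE = -559 m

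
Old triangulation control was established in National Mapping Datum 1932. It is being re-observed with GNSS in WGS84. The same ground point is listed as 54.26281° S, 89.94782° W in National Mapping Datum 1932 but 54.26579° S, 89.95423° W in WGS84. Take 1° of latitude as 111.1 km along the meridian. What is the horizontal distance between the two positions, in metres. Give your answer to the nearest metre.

532 m

Δφ = -54.26579° − -54.26281° = -0.00298°; Δλ = -89.95423° − -89.94782° = -0.00641°.
ΔN = Δφ × 111100 = -331.1 m; ΔE = Δλ × 111100 × cos(-54.26281°) = -0.00641 × 111100 × 0.584068 = -415.9 m.
Distance = √(ΔE² + ΔN²) = √((-415.9)² + (-331.1)²) = 531.6 m.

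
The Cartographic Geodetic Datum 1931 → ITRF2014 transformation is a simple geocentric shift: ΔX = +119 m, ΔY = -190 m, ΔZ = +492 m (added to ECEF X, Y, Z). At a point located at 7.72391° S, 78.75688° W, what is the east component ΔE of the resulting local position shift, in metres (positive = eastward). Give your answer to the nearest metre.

ΔE = 80 m

The local east axis at (φ, λ) is (−sin λ, cos λ, 0), so ΔE = −sin(-78.75688°)·119 + cos(-78.75688°)·(-190) = 79.67 m.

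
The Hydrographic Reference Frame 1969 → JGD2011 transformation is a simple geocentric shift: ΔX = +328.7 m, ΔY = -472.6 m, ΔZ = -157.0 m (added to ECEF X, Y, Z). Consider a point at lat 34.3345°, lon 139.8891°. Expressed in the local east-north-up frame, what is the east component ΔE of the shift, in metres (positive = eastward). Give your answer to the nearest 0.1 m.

The local east axis at (φ, λ) is (−sin λ, cos λ, 0), so ΔE = −sin(139.8891°)·328.7 + cos(139.8891°)·(-472.6) = 149.67 m.

ΔE = 149.7 m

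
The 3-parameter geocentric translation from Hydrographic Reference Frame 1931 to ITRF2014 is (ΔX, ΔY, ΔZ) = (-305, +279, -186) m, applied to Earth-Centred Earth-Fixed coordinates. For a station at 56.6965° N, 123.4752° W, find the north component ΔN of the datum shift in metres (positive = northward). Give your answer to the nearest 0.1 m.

ΔN = -48.2 m

At φ = 56.6965°, λ = -123.4752°: sin φ = 0.835774, cos φ = 0.549074, sin λ = -0.834125, cos λ = -0.551576.
ΔN = −sin φ cos λ·ΔX − sin φ sin λ·ΔY + cos φ·ΔZ = −(0.835774)(-0.551576)(-305) − (0.835774)(-0.834125)(279) + (0.549074)(-186) = -48.23 m.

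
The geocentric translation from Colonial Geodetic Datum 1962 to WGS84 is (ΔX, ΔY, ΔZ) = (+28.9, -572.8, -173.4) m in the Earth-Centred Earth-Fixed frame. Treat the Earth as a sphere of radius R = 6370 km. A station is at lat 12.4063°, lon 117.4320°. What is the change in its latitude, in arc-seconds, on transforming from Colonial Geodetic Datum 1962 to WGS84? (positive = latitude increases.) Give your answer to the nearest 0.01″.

Δφ = -1.85″

sin φ = 0.214843, cos φ = 0.976649, sin λ = 0.887558, cos λ = -0.460696.
North component: ΔN = −sin φ cos λ·ΔX − sin φ sin λ·ΔY + cos φ·ΔZ = −(0.214843)(-0.460696)(28.9) − (0.214843)(0.887558)(-572.8) + (0.976649)(-173.4) = -57.27 m.
1° of latitude spans πR/180 = 111177 m, so Δφ = -57.27 / 111177 × 3600 = -1.854″.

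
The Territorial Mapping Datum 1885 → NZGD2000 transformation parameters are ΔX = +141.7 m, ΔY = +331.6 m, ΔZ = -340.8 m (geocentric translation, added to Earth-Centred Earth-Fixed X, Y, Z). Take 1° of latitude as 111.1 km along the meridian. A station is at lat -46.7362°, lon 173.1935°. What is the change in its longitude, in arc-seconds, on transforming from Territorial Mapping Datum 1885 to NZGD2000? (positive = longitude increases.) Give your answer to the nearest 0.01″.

sin φ = -0.728206, cos φ = 0.685358, sin λ = 0.118517, cos λ = -0.992952.
East component: ΔE = −sin λ·ΔX + cos λ·ΔY = −(0.118517)(141.7) + (-0.992952)(331.6) = -346.06 m.
1° of latitude spans 111100 m; at latitude φ, 1° of longitude spans that × cos φ = 76143.3 m, so Δλ = -346.06 / 76143.3 × 3600 = -16.361″.

Δλ = -16.36″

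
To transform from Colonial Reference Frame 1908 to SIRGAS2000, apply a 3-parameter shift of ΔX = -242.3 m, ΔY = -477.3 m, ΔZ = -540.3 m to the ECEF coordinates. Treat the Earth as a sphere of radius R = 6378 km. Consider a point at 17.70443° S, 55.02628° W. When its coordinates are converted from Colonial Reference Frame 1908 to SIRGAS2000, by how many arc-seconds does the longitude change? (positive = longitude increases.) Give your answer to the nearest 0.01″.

Δλ = -16.03″

sin φ = -0.304107, cos φ = 0.952638, sin λ = -0.819415, cos λ = 0.573201.
East component: ΔE = −sin λ·ΔX + cos λ·ΔY = −(-0.819415)(-242.3) + (0.573201)(-477.3) = -472.13 m.
1° of latitude spans πR/180 = 111317 m; at latitude φ, 1° of longitude spans that × cos φ = 106044.9 m, so Δλ = -472.13 / 106044.9 × 3600 = -16.028″.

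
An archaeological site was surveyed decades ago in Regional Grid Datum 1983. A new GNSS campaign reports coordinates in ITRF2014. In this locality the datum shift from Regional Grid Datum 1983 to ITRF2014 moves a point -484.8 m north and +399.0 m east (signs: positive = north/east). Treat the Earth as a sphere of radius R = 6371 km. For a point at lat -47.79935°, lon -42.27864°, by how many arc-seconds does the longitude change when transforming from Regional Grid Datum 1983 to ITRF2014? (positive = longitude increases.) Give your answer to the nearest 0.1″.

At latitude -47.79935°, cos φ = 0.671729.
One radian of longitude at latitude φ spans R cos φ, so Δλ = ΔE / (R cos φ) = 399.0 / (6371000 × 0.671729) = 9.3233e-05 rad = 19.231″.

Δλ = 19.2″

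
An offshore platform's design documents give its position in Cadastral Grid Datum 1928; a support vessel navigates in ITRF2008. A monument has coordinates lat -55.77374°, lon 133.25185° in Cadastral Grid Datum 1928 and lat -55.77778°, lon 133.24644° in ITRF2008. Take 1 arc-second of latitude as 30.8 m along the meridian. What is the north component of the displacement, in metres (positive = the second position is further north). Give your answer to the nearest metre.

Δφ = -55.77778° − -55.77374° = -0.00404°; Δλ = 133.24644° − 133.25185° = -0.00541°.
1° of latitude = 3600 × 30.80 = 110880 m.
ΔN = Δφ × 110880 = -448.0 m; ΔE = Δλ × 110880 × cos(-55.77374°) = -0.00541 × 110880 × 0.562462 = -337.4 m.

ΔN = -448 m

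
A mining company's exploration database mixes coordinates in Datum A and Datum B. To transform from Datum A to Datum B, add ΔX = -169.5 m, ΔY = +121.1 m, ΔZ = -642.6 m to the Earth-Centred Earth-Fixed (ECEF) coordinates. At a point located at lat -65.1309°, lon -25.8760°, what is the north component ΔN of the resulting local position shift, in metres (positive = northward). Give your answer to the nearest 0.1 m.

ΔN = -456.6 m

At φ = -65.1309°, λ = -25.8760°: sin φ = -0.907271, cos φ = 0.420547, sin λ = -0.436425, cos λ = 0.899741.
ΔN = −sin φ cos λ·ΔX − sin φ sin λ·ΔY + cos φ·ΔZ = −(-0.907271)(0.899741)(-169.5) − (-0.907271)(-0.436425)(121.1) + (0.420547)(-642.6) = -456.56 m.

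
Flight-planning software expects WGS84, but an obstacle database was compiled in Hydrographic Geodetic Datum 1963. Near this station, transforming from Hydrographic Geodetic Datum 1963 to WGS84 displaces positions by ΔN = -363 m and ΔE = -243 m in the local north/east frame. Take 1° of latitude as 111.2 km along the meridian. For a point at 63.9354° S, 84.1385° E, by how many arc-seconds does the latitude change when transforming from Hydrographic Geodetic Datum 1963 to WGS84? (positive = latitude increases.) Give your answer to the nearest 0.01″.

1° of latitude = 111.2 km, so Δφ = -363.0 / 111200 = -0.0032644° = -11.752″.

Δφ = -11.75″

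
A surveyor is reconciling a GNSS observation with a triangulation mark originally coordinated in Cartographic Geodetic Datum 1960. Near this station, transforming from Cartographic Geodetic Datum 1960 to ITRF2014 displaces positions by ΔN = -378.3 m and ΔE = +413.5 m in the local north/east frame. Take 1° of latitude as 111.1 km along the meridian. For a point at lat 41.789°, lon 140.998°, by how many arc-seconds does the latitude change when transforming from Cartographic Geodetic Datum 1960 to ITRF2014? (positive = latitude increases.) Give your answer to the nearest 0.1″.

1° of latitude = 111.1 km, so Δφ = -378.3 / 111100 = -0.0034050° = -12.258″.

Δφ = -12.3″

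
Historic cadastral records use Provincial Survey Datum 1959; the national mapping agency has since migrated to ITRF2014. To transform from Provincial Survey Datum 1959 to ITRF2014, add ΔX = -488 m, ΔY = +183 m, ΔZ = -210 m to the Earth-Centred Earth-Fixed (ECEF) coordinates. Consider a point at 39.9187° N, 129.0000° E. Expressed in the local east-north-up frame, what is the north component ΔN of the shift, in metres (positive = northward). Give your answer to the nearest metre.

At φ = 39.9187°, λ = 129.0000°: sin φ = 0.641700, cos φ = 0.766956, sin λ = 0.777146, cos λ = -0.629320.
ΔN = −sin φ cos λ·ΔX − sin φ sin λ·ΔY + cos φ·ΔZ = −(0.641700)(-0.629320)(-488) − (0.641700)(0.777146)(183) + (0.766956)(-210) = -449.39 m.

ΔN = -449 m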